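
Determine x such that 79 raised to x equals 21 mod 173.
158

Baby-step giant-step with step n = ⌈√173⌉ = 14.
Baby steps 79^j mod 173 (j:value) for j=0..13: 0:1, 1:79, 2:13, 3:162, 4:169, 5:30, 6:121, 7:44, 8:16, 9:53, 10:35, 11:170, 12:109, 13:134.
Giant-step multiplier: 79^(-14) ≡ 79^(172-14) = 79^158 ≡ 21 (mod 173).
Giant steps γ_i = 21·21^i mod 173: γ_0=21, γ_1=95, γ_2=92, γ_3=29, γ_4=90, γ_5=160, γ_6=73, γ_7=149, γ_8=15, γ_9=142, γ_10=41, γ_11=169 (in table at j=4).
x = i·n + j = 11·14 + 4 = 158.
Check: 79^158 ≡ 21 (mod 173).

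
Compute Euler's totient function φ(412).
204

412 = 2^2 × 103
φ(n) = n × ∏(1 - 1/p) for each prime p dividing n
φ(412) = 412 × (1 - 1/2) × (1 - 1/103) = 204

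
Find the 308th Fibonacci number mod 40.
21

Matrix identity: Q^n = [[F_(n+1), F_n], [F_n, F_(n-1)]] with Q = [[1,1],[1,0]].
n = 308 = 100110100₂. Square-and-multiply, entries mod 40:
Q^1 = [[1,1],[1,0]]
Q^2 = (Q^1)² = [[2,1],[1,1]]
Q^4 = (Q^2)² = [[5,3],[3,2]]
Q^9 = (Q^4)²·Q = [[15,34],[34,21]]
Q^19 = (Q^9)²·Q = [[5,21],[21,24]]
Q^38 = (Q^19)² = [[26,9],[9,17]]
Q^77 = (Q^38)²·Q = [[24,37],[37,27]]
Q^154 = (Q^77)² = [[25,7],[7,18]]
Q^308 = (Q^154)² = [[34,21],[21,13]]
F_308 mod 40 = Q^308[0][1] = 21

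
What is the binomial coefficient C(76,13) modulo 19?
0

Using Lucas' theorem:
Write n=76 and k=13 in base 19:
n in base 19: [4, 0]
k in base 19: [0, 13]
C(76,13) mod 19 = ∏ C(n_i, k_i) mod 19
Digit binomials (mod 19): C(4,0) = 1; C(0,13) = 0 (k_i > n_i)
Product: 1 × 0 = 0 ≡ 0 (mod 19)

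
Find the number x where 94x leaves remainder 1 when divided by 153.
70

gcd(94, 153) = 1, so the inverse exists.
Extended Euclidean algorithm on (153, 94):
153 = 1 × 94 + 59  ⟹  59 = (1)·153 + (-1)·94
94 = 1 × 59 + 35  ⟹  35 = (-1)·153 + (2)·94
59 = 1 × 35 + 24  ⟹  24 = (2)·153 + (-3)·94
35 = 1 × 24 + 11  ⟹  11 = (-3)·153 + (5)·94
24 = 2 × 11 + 2  ⟹  2 = (8)·153 + (-13)·94
11 = 5 × 2 + 1  ⟹  1 = (-43)·153 + (70)·94
So (70)·94 ≡ 1 (mod 153), i.e. 94^(-1) ≡ 70 (mod 153).
Check: 94 × 70 = 6580 ≡ 1 (mod 153)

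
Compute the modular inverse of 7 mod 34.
5

gcd(7, 34) = 1, so the inverse exists.
Extended Euclidean algorithm on (34, 7):
34 = 4 × 7 + 6  ⟹  6 = (1)·34 + (-4)·7
7 = 1 × 6 + 1  ⟹  1 = (-1)·34 + (5)·7
So (5)·7 ≡ 1 (mod 34), i.e. 7^(-1) ≡ 5 (mod 34).
Check: 7 × 5 = 35 ≡ 1 (mod 34)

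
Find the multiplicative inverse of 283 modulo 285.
142

gcd(283, 285) = 1, so the inverse exists.
Extended Euclidean algorithm on (285, 283):
285 = 1 × 283 + 2  ⟹  2 = (1)·285 + (-1)·283
283 = 141 × 2 + 1  ⟹  1 = (-141)·285 + (142)·283
So (142)·283 ≡ 1 (mod 285), i.e. 283^(-1) ≡ 142 (mod 285).
Check: 283 × 142 = 40186 ≡ 1 (mod 285)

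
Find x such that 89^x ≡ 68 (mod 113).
81

Baby-step giant-step with step n = ⌈√113⌉ = 11.
Baby steps 89^j mod 113 (j:value) for j=0..10: 0:1, 1:89, 2:11, 3:75, 4:8, 5:34, 6:88, 7:35, 8:64, 9:46, 10:26.
Giant-step multiplier: 89^(-11) ≡ 89^(112-11) = 89^101 ≡ 90 (mod 113).
Giant steps γ_i = 68·90^i mod 113: γ_0=68, γ_1=18, γ_2=38, γ_3=30, γ_4=101, γ_5=50, γ_6=93, γ_7=8 (in table at j=4).
x = i·n + j = 7·11 + 4 = 81.
Check: 89^81 ≡ 68 (mod 113).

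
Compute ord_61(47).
3

61 is prime, so ord(47) divides φ(61) = 60.
Divisors of 60: 1, 2, 3, 4, 5, 6, 10, 12, 15, 20, 30, 60.
Repeated squaring: 47^1 ≡ 47, 47^2 ≡ 13, 47^4 ≡ 47, 47^8 ≡ 13, 47^16 ≡ 47, 47^32 ≡ 13 (mod 61).
Test 47^d mod 61 for each divisor d in increasing order:
47^1 ≡ 47
47^2 ≡ 13
47^3 = 47^2·47^1 ≡ 1  ← first divisor giving 1
The order is 3.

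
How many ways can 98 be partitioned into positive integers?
150198136

p(n) counts ways to write n as a sum of positive integers (order ignored).
Euler's pentagonal recurrence: p(k) = p(k-1) + p(k-2) - p(k-5) - p(k-7) + p(k-12) + p(k-15) - ... (offsets j(3j∓1)/2, signs ++--, p(0)=1, p(<0)=0).
DP table for k = 0..97: p(0)=1, p(1)=1, p(2)=2, p(3)=3, p(4)=5, p(5)=7, p(6)=11, p(7)=15, p(8)=22, p(9)=30, p(10)=42, p(11)=56, p(12)=77, p(13)=101, p(14)=135, p(15)=176, p(16)=231, p(17)=297, p(18)=385, p(19)=490, p(20)=627, p(21)=792, p(22)=1002, p(23)=1255, p(24)=1575, p(25)=1958, p(26)=2436, p(27)=3010, p(28)=3718, p(29)=4565, p(30)=5604, p(31)=6842, p(32)=8349, p(33)=10143, p(34)=12310, p(35)=14883, p(36)=17977, p(37)=21637, p(38)=26015, p(39)=31185, p(40)=37338, p(41)=44583, p(42)=53174, p(43)=63261, p(44)=75175, p(45)=89134, p(46)=105558, p(47)=124754, p(48)=147273, p(49)=173525, p(50)=204226, p(51)=239943, p(52)=281589, p(53)=329931, p(54)=386155, p(55)=451276, p(56)=526823, p(57)=614154, p(58)=715220, p(59)=831820, p(60)=966467, p(61)=1121505, p(62)=1300156, p(63)=1505499, p(64)=1741630, p(65)=2012558, p(66)=2323520, p(67)=2679689, p(68)=3087735, p(69)=3554345, p(70)=4087968, p(71)=4697205, p(72)=5392783, p(73)=6185689, p(74)=7089500, p(75)=8118264, p(76)=9289091, p(77)=10619863, p(78)=12132164, p(79)=13848650, p(80)=15796476, p(81)=18004327, p(82)=20506255, p(83)=23338469, p(84)=26543660, p(85)=30167357, p(86)=34262962, p(87)=38887673, p(88)=44108109, p(89)=49995925, p(90)=56634173, p(91)=64112359, p(92)=72533807, p(93)=82010177, p(94)=92669720, p(95)=104651419, p(96)=118114304, p(97)=133230930.
Final step: p(98) = p(97) + p(96) - p(93) - p(91) + p(86) + p(83) - p(76) - p(72) + p(63) + p(58) - p(47) - p(41) + p(28) + p(21) - p(6)
= 133230930 + 118114304 - 82010177 - 64112359 + 34262962 + 23338469 - 9289091 - 5392783 + 1505499 + 715220 - 124754 - 44583 + 3718 + 792 - 11
= 150198136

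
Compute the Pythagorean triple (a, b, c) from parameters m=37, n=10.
(1269, 740, 1469)

Euclid's formula: a = m² - n², b = 2mn, c = m² + n²
m = 37, n = 10
a = 37² - 10² = 1369 - 100 = 1269
b = 2 × 37 × 10 = 740
c = 37² + 10² = 1369 + 100 = 1469
Verification: 1269² + 740² = 1610361 + 547600 = 2157961 = 1469² ✓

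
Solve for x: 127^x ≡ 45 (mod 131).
30

Baby-step giant-step with step n = ⌈√131⌉ = 12.
Baby steps 127^j mod 131 (j:value) for j=0..11: 0:1, 1:127, 2:16, 3:67, 4:125, 5:24, 6:35, 7:122, 8:36, 9:118, 10:52, 11:54.
Giant-step multiplier: 127^(-12) ≡ 127^(130-12) = 127^118 ≡ 94 (mod 131).
Giant steps γ_i = 45·94^i mod 131: γ_0=45, γ_1=38, γ_2=35 (in table at j=6).
x = i·n + j = 2·12 + 6 = 30.
Check: 127^30 ≡ 45 (mod 131).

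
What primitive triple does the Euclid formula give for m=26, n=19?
(315, 988, 1037)

Euclid's formula: a = m² - n², b = 2mn, c = m² + n²
m = 26, n = 19
a = 26² - 19² = 676 - 361 = 315
b = 2 × 26 × 19 = 988
c = 26² + 19² = 676 + 361 = 1037
Verification: 315² + 988² = 99225 + 976144 = 1075369 = 1037² ✓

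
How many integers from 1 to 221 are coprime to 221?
192

221 = 13 × 17
φ(n) = n × ∏(1 - 1/p) for each prime p dividing n
φ(221) = 221 × (1 - 1/13) × (1 - 1/17) = 192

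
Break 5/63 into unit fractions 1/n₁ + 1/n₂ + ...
1/13 + 1/410 + 1/335790

Greedy algorithm:
5/63: ceiling(63/5) = 13, use 1/13
2/819: ceiling(819/2) = 410, use 1/410
1/335790: ceiling(335790/1) = 335790, use 1/335790
Result: 5/63 = 1/13 + 1/410 + 1/335790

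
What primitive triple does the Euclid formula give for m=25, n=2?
(621, 100, 629)

Euclid's formula: a = m² - n², b = 2mn, c = m² + n²
m = 25, n = 2
a = 25² - 2² = 625 - 4 = 621
b = 2 × 25 × 2 = 100
c = 25² + 2² = 625 + 4 = 629
Verification: 621² + 100² = 385641 + 10000 = 395641 = 629² ✓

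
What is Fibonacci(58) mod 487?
56

Matrix identity: Q^n = [[F_(n+1), F_n], [F_n, F_(n-1)]] with Q = [[1,1],[1,0]].
n = 58 = 111010₂. Square-and-multiply, entries mod 487:
Q^1 = [[1,1],[1,0]]
Q^3 = (Q^1)²·Q = [[3,2],[2,1]]
Q^7 = (Q^3)²·Q = [[21,13],[13,8]]
Q^14 = (Q^7)² = [[123,377],[377,233]]
Q^29 = (Q^14)²·Q = [[244,444],[444,287]]
Q^58 = (Q^29)² = [[23,56],[56,454]]
F_58 mod 487 = Q^58[0][1] = 56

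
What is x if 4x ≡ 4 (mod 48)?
x ≡ 1 (mod 12)

gcd(4, 48) = 4, which divides 4, so solutions exist.
Divide through by 4: x ≡ 1 (mod 12).
The coefficient of x is now 1, so x ≡ 1 (mod 12).
Check: 4 × 1 = 4 ≡ 4 (mod 48).
x ≡ 1 (mod 12), giving 4 solutions mod 48.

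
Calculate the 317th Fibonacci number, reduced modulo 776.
637

Matrix identity: Q^n = [[F_(n+1), F_n], [F_n, F_(n-1)]] with Q = [[1,1],[1,0]].
n = 317 = 100111101₂. Square-and-multiply, entries mod 776:
Q^1 = [[1,1],[1,0]]
Q^2 = (Q^1)² = [[2,1],[1,1]]
Q^4 = (Q^2)² = [[5,3],[3,2]]
Q^9 = (Q^4)²·Q = [[55,34],[34,21]]
Q^19 = (Q^9)²·Q = [[557,301],[301,256]]
Q^39 = (Q^19)²·Q = [[707,434],[434,273]]
Q^79 = (Q^39)²·Q = [[741,669],[669,72]]
Q^158 = (Q^79)² = [[258,697],[697,337]]
Q^317 = (Q^158)²·Q = [[192,637],[637,331]]
F_317 mod 776 = Q^317[0][1] = 637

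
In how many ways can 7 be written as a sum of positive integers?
15

p(n) counts ways to write n as a sum of positive integers (order ignored).
Examples: 7; 6 + 1; 5 + 2; 5 + 1 + 1; 4 + 3; ... (15 total)
p(7) = 15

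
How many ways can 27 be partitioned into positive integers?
3010

p(n) counts ways to write n as a sum of positive integers (order ignored).
Euler's pentagonal recurrence: p(k) = p(k-1) + p(k-2) - p(k-5) - p(k-7) + p(k-12) + p(k-15) - ... (offsets j(3j∓1)/2, signs ++--, p(0)=1, p(<0)=0).
DP table for k = 0..26: p(0)=1, p(1)=1, p(2)=2, p(3)=3, p(4)=5, p(5)=7, p(6)=11, p(7)=15, p(8)=22, p(9)=30, p(10)=42, p(11)=56, p(12)=77, p(13)=101, p(14)=135, p(15)=176, p(16)=231, p(17)=297, p(18)=385, p(19)=490, p(20)=627, p(21)=792, p(22)=1002, p(23)=1255, p(24)=1575, p(25)=1958, p(26)=2436.
Final step: p(27) = p(26) + p(25) - p(22) - p(20) + p(15) + p(12) - p(5) - p(1)
= 2436 + 1958 - 1002 - 627 + 176 + 77 - 7 - 1
= 3010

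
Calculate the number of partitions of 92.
72533807

p(n) counts ways to write n as a sum of positive integers (order ignored).
Euler's pentagonal recurrence: p(k) = p(k-1) + p(k-2) - p(k-5) - p(k-7) + p(k-12) + p(k-15) - ... (offsets j(3j∓1)/2, signs ++--, p(0)=1, p(<0)=0).
DP table for k = 0..91: p(0)=1, p(1)=1, p(2)=2, p(3)=3, p(4)=5, p(5)=7, p(6)=11, p(7)=15, p(8)=22, p(9)=30, p(10)=42, p(11)=56, p(12)=77, p(13)=101, p(14)=135, p(15)=176, p(16)=231, p(17)=297, p(18)=385, p(19)=490, p(20)=627, p(21)=792, p(22)=1002, p(23)=1255, p(24)=1575, p(25)=1958, p(26)=2436, p(27)=3010, p(28)=3718, p(29)=4565, p(30)=5604, p(31)=6842, p(32)=8349, p(33)=10143, p(34)=12310, p(35)=14883, p(36)=17977, p(37)=21637, p(38)=26015, p(39)=31185, p(40)=37338, p(41)=44583, p(42)=53174, p(43)=63261, p(44)=75175, p(45)=89134, p(46)=105558, p(47)=124754, p(48)=147273, p(49)=173525, p(50)=204226, p(51)=239943, p(52)=281589, p(53)=329931, p(54)=386155, p(55)=451276, p(56)=526823, p(57)=614154, p(58)=715220, p(59)=831820, p(60)=966467, p(61)=1121505, p(62)=1300156, p(63)=1505499, p(64)=1741630, p(65)=2012558, p(66)=2323520, p(67)=2679689, p(68)=3087735, p(69)=3554345, p(70)=4087968, p(71)=4697205, p(72)=5392783, p(73)=6185689, p(74)=7089500, p(75)=8118264, p(76)=9289091, p(77)=10619863, p(78)=12132164, p(79)=13848650, p(80)=15796476, p(81)=18004327, p(82)=20506255, p(83)=23338469, p(84)=26543660, p(85)=30167357, p(86)=34262962, p(87)=38887673, p(88)=44108109, p(89)=49995925, p(90)=56634173, p(91)=64112359.
Final step: p(92) = p(91) + p(90) - p(87) - p(85) + p(80) + p(77) - p(70) - p(66) + p(57) + p(52) - p(41) - p(35) + p(22) + p(15) - p(0)
= 64112359 + 56634173 - 38887673 - 30167357 + 15796476 + 10619863 - 4087968 - 2323520 + 614154 + 281589 - 44583 - 14883 + 1002 + 176 - 1
= 72533807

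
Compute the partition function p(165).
172389800255

p(n) counts ways to write n as a sum of positive integers (order ignored).
Euler's pentagonal recurrence: p(k) = p(k-1) + p(k-2) - p(k-5) - p(k-7) + p(k-12) + p(k-15) - ... (offsets j(3j∓1)/2, signs ++--, p(0)=1, p(<0)=0).
DP table for k = 0..164: p(0)=1, p(1)=1, p(2)=2, p(3)=3, p(4)=5, p(5)=7, p(6)=11, p(7)=15, p(8)=22, p(9)=30, p(10)=42, p(11)=56, p(12)=77, p(13)=101, p(14)=135, p(15)=176, p(16)=231, p(17)=297, p(18)=385, p(19)=490, p(20)=627, p(21)=792, p(22)=1002, p(23)=1255, p(24)=1575, p(25)=1958, p(26)=2436, p(27)=3010, p(28)=3718, p(29)=4565, p(30)=5604, p(31)=6842, p(32)=8349, p(33)=10143, p(34)=12310, p(35)=14883, p(36)=17977, p(37)=21637, p(38)=26015, p(39)=31185, p(40)=37338, p(41)=44583, p(42)=53174, p(43)=63261, p(44)=75175, p(45)=89134, p(46)=105558, p(47)=124754, p(48)=147273, p(49)=173525, p(50)=204226, p(51)=239943, p(52)=281589, p(53)=329931, p(54)=386155, p(55)=451276, p(56)=526823, p(57)=614154, p(58)=715220, p(59)=831820, p(60)=966467, p(61)=1121505, p(62)=1300156, p(63)=1505499, p(64)=1741630, p(65)=2012558, p(66)=2323520, p(67)=2679689, p(68)=3087735, p(69)=3554345, p(70)=4087968, p(71)=4697205, p(72)=5392783, p(73)=6185689, p(74)=7089500, p(75)=8118264, p(76)=9289091, p(77)=10619863, p(78)=12132164, p(79)=13848650, p(80)=15796476, p(81)=18004327, p(82)=20506255, p(83)=23338469, p(84)=26543660, p(85)=30167357, p(86)=34262962, p(87)=38887673, p(88)=44108109, p(89)=49995925, p(90)=56634173, p(91)=64112359, p(92)=72533807, p(93)=82010177, p(94)=92669720, p(95)=104651419, p(96)=118114304, p(97)=133230930, p(98)=150198136, p(99)=169229875, p(100)=190569292, p(101)=214481126, p(102)=241265379, p(103)=271248950, p(104)=304801365, p(105)=342325709, p(106)=384276336, p(107)=431149389, p(108)=483502844, p(109)=541946240, p(110)=607163746, p(111)=679903203, p(112)=761002156, p(113)=851376628, p(114)=952050665, p(115)=1064144451, p(116)=1188908248, p(117)=1327710076, p(118)=1482074143, p(119)=1653668665, p(120)=1844349560, p(121)=2056148051, p(122)=2291320912, p(123)=2552338241, p(124)=2841940500, p(125)=3163127352, p(126)=3519222692, p(127)=3913864295, p(128)=4351078600, p(129)=4835271870, p(130)=5371315400, p(131)=5964539504, p(132)=6620830889, p(133)=7346629512, p(134)=8149040695, p(135)=9035836076, p(136)=10015581680, p(137)=11097645016, p(138)=12292341831, p(139)=13610949895, p(140)=15065878135, p(141)=16670689208, p(142)=18440293320, p(143)=20390982757, p(144)=22540654445, p(145)=24908858009, p(146)=27517052599, p(147)=30388671978, p(148)=33549419497, p(149)=37027355200, p(150)=40853235313, p(151)=45060624582, p(152)=49686288421, p(153)=54770336324, p(154)=60356673280, p(155)=66493182097, p(156)=73232243759, p(157)=80630964769, p(158)=88751778802, p(159)=97662728555, p(160)=107438159466, p(161)=118159068427, p(162)=129913904637, p(163)=142798995930, p(164)=156919475295.
Final step: p(165) = p(164) + p(163) - p(160) - p(158) + p(153) + p(150) - p(143) - p(139) + p(130) + p(125) - p(114) - p(108) + p(95) + p(88) - p(73) - p(65) + p(48) + p(39) - p(20) - p(10)
= 156919475295 + 142798995930 - 107438159466 - 88751778802 + 54770336324 + 40853235313 - 20390982757 - 13610949895 + 5371315400 + 3163127352 - 952050665 - 483502844 + 104651419 + 44108109 - 6185689 - 2012558 + 147273 + 31185 - 627 - 42
= 172389800255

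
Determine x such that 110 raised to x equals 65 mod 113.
49

Baby-step giant-step with step n = ⌈√113⌉ = 11.
Baby steps 110^j mod 113 (j:value) for j=0..10: 0:1, 1:110, 2:9, 3:86, 4:81, 5:96, 6:51, 7:73, 8:7, 9:92, 10:63.
Giant-step multiplier: 110^(-11) ≡ 110^(112-11) = 110^101 ≡ 55 (mod 113).
Giant steps γ_i = 65·55^i mod 113: γ_0=65, γ_1=72, γ_2=5, γ_3=49, γ_4=96 (in table at j=5).
x = i·n + j = 4·11 + 5 = 49.
Check: 110^49 ≡ 65 (mod 113).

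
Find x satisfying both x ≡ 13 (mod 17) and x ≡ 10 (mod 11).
98

Using Chinese Remainder Theorem:
M = 17 × 11 = 187
M1 = 11, M2 = 17
y1 = 11^(-1) mod 17 = 14
y2 = 17^(-1) mod 11 = 2
x = (13×11×14 + 10×17×2) mod 187 = 98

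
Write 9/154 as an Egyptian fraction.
1/18 + 1/347 + 1/240471

Greedy algorithm:
9/154: ceiling(154/9) = 18, use 1/18
2/693: ceiling(693/2) = 347, use 1/347
1/240471: ceiling(240471/1) = 240471, use 1/240471
Result: 9/154 = 1/18 + 1/347 + 1/240471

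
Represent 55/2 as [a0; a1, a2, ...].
[27; 2]

Euclidean algorithm steps:
55 = 27 × 2 + 1
2 = 2 × 1 + 0
Continued fraction: [27; 2]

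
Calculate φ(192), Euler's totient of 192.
64

192 = 2^6 × 3
φ(n) = n × ∏(1 - 1/p) for each prime p dividing n
φ(192) = 192 × (1 - 1/2) × (1 - 1/3) = 64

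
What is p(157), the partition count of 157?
80630964769

p(n) counts ways to write n as a sum of positive integers (order ignored).
Euler's pentagonal recurrence: p(k) = p(k-1) + p(k-2) - p(k-5) - p(k-7) + p(k-12) + p(k-15) - ... (offsets j(3j∓1)/2, signs ++--, p(0)=1, p(<0)=0).
DP table for k = 0..156: p(0)=1, p(1)=1, p(2)=2, p(3)=3, p(4)=5, p(5)=7, p(6)=11, p(7)=15, p(8)=22, p(9)=30, p(10)=42, p(11)=56, p(12)=77, p(13)=101, p(14)=135, p(15)=176, p(16)=231, p(17)=297, p(18)=385, p(19)=490, p(20)=627, p(21)=792, p(22)=1002, p(23)=1255, p(24)=1575, p(25)=1958, p(26)=2436, p(27)=3010, p(28)=3718, p(29)=4565, p(30)=5604, p(31)=6842, p(32)=8349, p(33)=10143, p(34)=12310, p(35)=14883, p(36)=17977, p(37)=21637, p(38)=26015, p(39)=31185, p(40)=37338, p(41)=44583, p(42)=53174, p(43)=63261, p(44)=75175, p(45)=89134, p(46)=105558, p(47)=124754, p(48)=147273, p(49)=173525, p(50)=204226, p(51)=239943, p(52)=281589, p(53)=329931, p(54)=386155, p(55)=451276, p(56)=526823, p(57)=614154, p(58)=715220, p(59)=831820, p(60)=966467, p(61)=1121505, p(62)=1300156, p(63)=1505499, p(64)=1741630, p(65)=2012558, p(66)=2323520, p(67)=2679689, p(68)=3087735, p(69)=3554345, p(70)=4087968, p(71)=4697205, p(72)=5392783, p(73)=6185689, p(74)=7089500, p(75)=8118264, p(76)=9289091, p(77)=10619863, p(78)=12132164, p(79)=13848650, p(80)=15796476, p(81)=18004327, p(82)=20506255, p(83)=23338469, p(84)=26543660, p(85)=30167357, p(86)=34262962, p(87)=38887673, p(88)=44108109, p(89)=49995925, p(90)=56634173, p(91)=64112359, p(92)=72533807, p(93)=82010177, p(94)=92669720, p(95)=104651419, p(96)=118114304, p(97)=133230930, p(98)=150198136, p(99)=169229875, p(100)=190569292, p(101)=214481126, p(102)=241265379, p(103)=271248950, p(104)=304801365, p(105)=342325709, p(106)=384276336, p(107)=431149389, p(108)=483502844, p(109)=541946240, p(110)=607163746, p(111)=679903203, p(112)=761002156, p(113)=851376628, p(114)=952050665, p(115)=1064144451, p(116)=1188908248, p(117)=1327710076, p(118)=1482074143, p(119)=1653668665, p(120)=1844349560, p(121)=2056148051, p(122)=2291320912, p(123)=2552338241, p(124)=2841940500, p(125)=3163127352, p(126)=3519222692, p(127)=3913864295, p(128)=4351078600, p(129)=4835271870, p(130)=5371315400, p(131)=5964539504, p(132)=6620830889, p(133)=7346629512, p(134)=8149040695, p(135)=9035836076, p(136)=10015581680, p(137)=11097645016, p(138)=12292341831, p(139)=13610949895, p(140)=15065878135, p(141)=16670689208, p(142)=18440293320, p(143)=20390982757, p(144)=22540654445, p(145)=24908858009, p(146)=27517052599, p(147)=30388671978, p(148)=33549419497, p(149)=37027355200, p(150)=40853235313, p(151)=45060624582, p(152)=49686288421, p(153)=54770336324, p(154)=60356673280, p(155)=66493182097, p(156)=73232243759.
Final step: p(157) = p(156) + p(155) - p(152) - p(150) + p(145) + p(142) - p(135) - p(131) + p(122) + p(117) - p(106) - p(100) + p(87) + p(80) - p(65) - p(57) + p(40) + p(31) - p(12) - p(2)
= 73232243759 + 66493182097 - 49686288421 - 40853235313 + 24908858009 + 18440293320 - 9035836076 - 5964539504 + 2291320912 + 1327710076 - 384276336 - 190569292 + 38887673 + 15796476 - 2012558 - 614154 + 37338 + 6842 - 77 - 2
= 80630964769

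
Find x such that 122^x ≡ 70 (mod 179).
14

Baby-step giant-step with step n = ⌈√179⌉ = 14.
Baby steps 122^j mod 179 (j:value) for j=0..13: 0:1, 1:122, 2:27, 3:72, 4:13, 5:154, 6:172, 7:41, 8:169, 9:33, 10:88, 11:175, 12:49, 13:71.
Giant-step multiplier: 122^(-14) ≡ 122^(178-14) = 122^164 ≡ 156 (mod 179).
Giant steps γ_i = 70·156^i mod 179: γ_0=70, γ_1=1 (in table at j=0).
x = i·n + j = 1·14 + 0 = 14.
Check: 122^14 ≡ 70 (mod 179).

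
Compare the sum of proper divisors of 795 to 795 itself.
deficient

Proper divisors of 795: sum = 1 + 3 + 5 + 15 + 53 + 159 + 265 = 501
Since 501 < 795, 795 is deficient.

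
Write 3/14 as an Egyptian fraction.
1/5 + 1/70

Greedy algorithm:
3/14: ceiling(14/3) = 5, use 1/5
1/70: ceiling(70/1) = 70, use 1/70
Result: 3/14 = 1/5 + 1/70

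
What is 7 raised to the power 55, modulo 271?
158

Repeated squaring. Binary of 55 = 110111.
7^1 ≡ 7 (mod 271); 7^2 ≡ 49 (mod 271); 7^4 ≡ 233 (mod 271); 7^8 ≡ 89 (mod 271); 7^16 ≡ 62 (mod 271); 7^32 ≡ 50 (mod 271)
7^55 = 7^1 × 7^2 × 7^4 × 7^16 × 7^32 ≡ 158 (mod 271)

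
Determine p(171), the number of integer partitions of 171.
301384802048

p(n) counts ways to write n as a sum of positive integers (order ignored).
Euler's pentagonal recurrence: p(k) = p(k-1) + p(k-2) - p(k-5) - p(k-7) + p(k-12) + p(k-15) - ... (offsets j(3j∓1)/2, signs ++--, p(0)=1, p(<0)=0).
DP table for k = 0..170: p(0)=1, p(1)=1, p(2)=2, p(3)=3, p(4)=5, p(5)=7, p(6)=11, p(7)=15, p(8)=22, p(9)=30, p(10)=42, p(11)=56, p(12)=77, p(13)=101, p(14)=135, p(15)=176, p(16)=231, p(17)=297, p(18)=385, p(19)=490, p(20)=627, p(21)=792, p(22)=1002, p(23)=1255, p(24)=1575, p(25)=1958, p(26)=2436, p(27)=3010, p(28)=3718, p(29)=4565, p(30)=5604, p(31)=6842, p(32)=8349, p(33)=10143, p(34)=12310, p(35)=14883, p(36)=17977, p(37)=21637, p(38)=26015, p(39)=31185, p(40)=37338, p(41)=44583, p(42)=53174, p(43)=63261, p(44)=75175, p(45)=89134, p(46)=105558, p(47)=124754, p(48)=147273, p(49)=173525, p(50)=204226, p(51)=239943, p(52)=281589, p(53)=329931, p(54)=386155, p(55)=451276, p(56)=526823, p(57)=614154, p(58)=715220, p(59)=831820, p(60)=966467, p(61)=1121505, p(62)=1300156, p(63)=1505499, p(64)=1741630, p(65)=2012558, p(66)=2323520, p(67)=2679689, p(68)=3087735, p(69)=3554345, p(70)=4087968, p(71)=4697205, p(72)=5392783, p(73)=6185689, p(74)=7089500, p(75)=8118264, p(76)=9289091, p(77)=10619863, p(78)=12132164, p(79)=13848650, p(80)=15796476, p(81)=18004327, p(82)=20506255, p(83)=23338469, p(84)=26543660, p(85)=30167357, p(86)=34262962, p(87)=38887673, p(88)=44108109, p(89)=49995925, p(90)=56634173, p(91)=64112359, p(92)=72533807, p(93)=82010177, p(94)=92669720, p(95)=104651419, p(96)=118114304, p(97)=133230930, p(98)=150198136, p(99)=169229875, p(100)=190569292, p(101)=214481126, p(102)=241265379, p(103)=271248950, p(104)=304801365, p(105)=342325709, p(106)=384276336, p(107)=431149389, p(108)=483502844, p(109)=541946240, p(110)=607163746, p(111)=679903203, p(112)=761002156, p(113)=851376628, p(114)=952050665, p(115)=1064144451, p(116)=1188908248, p(117)=1327710076, p(118)=1482074143, p(119)=1653668665, p(120)=1844349560, p(121)=2056148051, p(122)=2291320912, p(123)=2552338241, p(124)=2841940500, p(125)=3163127352, p(126)=3519222692, p(127)=3913864295, p(128)=4351078600, p(129)=4835271870, p(130)=5371315400, p(131)=5964539504, p(132)=6620830889, p(133)=7346629512, p(134)=8149040695, p(135)=9035836076, p(136)=10015581680, p(137)=11097645016, p(138)=12292341831, p(139)=13610949895, p(140)=15065878135, p(141)=16670689208, p(142)=18440293320, p(143)=20390982757, p(144)=22540654445, p(145)=24908858009, p(146)=27517052599, p(147)=30388671978, p(148)=33549419497, p(149)=37027355200, p(150)=40853235313, p(151)=45060624582, p(152)=49686288421, p(153)=54770336324, p(154)=60356673280, p(155)=66493182097, p(156)=73232243759, p(157)=80630964769, p(158)=88751778802, p(159)=97662728555, p(160)=107438159466, p(161)=118159068427, p(162)=129913904637, p(163)=142798995930, p(164)=156919475295, p(165)=172389800255, p(166)=189334822579, p(167)=207890420102, p(168)=228204732751, p(169)=250438925115, p(170)=274768617130.
Final step: p(171) = p(170) + p(169) - p(166) - p(164) + p(159) + p(156) - p(149) - p(145) + p(136) + p(131) - p(120) - p(114) + p(101) + p(94) - p(79) - p(71) + p(54) + p(45) - p(26) - p(16)
= 274768617130 + 250438925115 - 189334822579 - 156919475295 + 97662728555 + 73232243759 - 37027355200 - 24908858009 + 10015581680 + 5964539504 - 1844349560 - 952050665 + 214481126 + 92669720 - 13848650 - 4697205 + 386155 + 89134 - 2436 - 231
= 301384802048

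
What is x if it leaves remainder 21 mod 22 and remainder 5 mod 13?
109

Using Chinese Remainder Theorem:
M = 22 × 13 = 286
M1 = 13, M2 = 22
y1 = 13^(-1) mod 22 = 17
y2 = 22^(-1) mod 13 = 3
x = (21×13×17 + 5×22×3) mod 286 = 109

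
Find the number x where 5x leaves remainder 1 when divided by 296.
237

gcd(5, 296) = 1, so the inverse exists.
Extended Euclidean algorithm on (296, 5):
296 = 59 × 5 + 1  ⟹  1 = (1)·296 + (-59)·5
So (-59)·5 ≡ 1 (mod 296), i.e. 5^(-1) ≡ -59 ≡ 237 (mod 296).
Check: 5 × 237 = 1185 ≡ 1 (mod 296)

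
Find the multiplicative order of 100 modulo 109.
54

109 is prime, so ord(100) divides φ(109) = 108.
Divisors of 108: 1, 2, 3, 4, 6, 9, 12, 18, 27, 36, 54, 108.
Repeated squaring: 100^1 ≡ 100, 100^2 ≡ 81, 100^4 ≡ 21, 100^8 ≡ 5, 100^16 ≡ 25, 100^32 ≡ 80, 100^64 ≡ 78 (mod 109).
Test 100^d mod 109 for each divisor d in increasing order:
100^1 ≡ 100
100^2 ≡ 81
100^3 = 100^2·100^1 ≡ 34
100^4 ≡ 21
100^6 = 100^4·100^2 ≡ 66
100^9 = 100^8·100^1 ≡ 64
100^12 = 100^8·100^4 ≡ 105
100^18 = 100^16·100^2 ≡ 63
100^27 = 100^16·100^8·100^2·100^1 ≡ 108
100^36 = 100^32·100^4 ≡ 45
100^54 = 100^32·100^16·100^4·100^2 ≡ 1  ← first divisor giving 1
The order is 54.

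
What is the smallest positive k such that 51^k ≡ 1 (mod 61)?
60

61 is prime, so ord(51) divides φ(61) = 60.
Divisors of 60: 1, 2, 3, 4, 5, 6, 10, 12, 15, 20, 30, 60.
Repeated squaring: 51^1 ≡ 51, 51^2 ≡ 39, 51^4 ≡ 57, 51^8 ≡ 16, 51^16 ≡ 12, 51^32 ≡ 22 (mod 61).
Test 51^d mod 61 for each divisor d in increasing order:
51^1 ≡ 51
51^2 ≡ 39
51^3 = 51^2·51^1 ≡ 37
51^4 ≡ 57
51^5 = 51^4·51^1 ≡ 40
51^6 = 51^4·51^2 ≡ 27
51^10 = 51^8·51^2 ≡ 14
51^12 = 51^8·51^4 ≡ 58
51^15 = 51^8·51^4·51^2·51^1 ≡ 11
51^20 = 51^16·51^4 ≡ 13
51^30 = 51^16·51^8·51^4·51^2 ≡ 60
51^60 = 51^32·51^16·51^8·51^4 ≡ 1  ← first divisor giving 1
The order is 60.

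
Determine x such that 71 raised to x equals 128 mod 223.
66

Baby-step giant-step with step n = ⌈√223⌉ = 15.
Baby steps 71^j mod 223 (j:value) for j=0..14: 0:1, 1:71, 2:135, 3:219, 4:162, 5:129, 6:16, 7:21, 8:153, 9:159, 10:139, 11:57, 12:33, 13:113, 14:218.
Giant-step multiplier: 71^(-15) ≡ 71^(222-15) = 71^207 ≡ 174 (mod 223).
Giant steps γ_i = 128·174^i mod 223: γ_0=128, γ_1=195, γ_2=34, γ_3=118, γ_4=16 (in table at j=6).
x = i·n + j = 4·15 + 6 = 66.
Check: 71^66 ≡ 128 (mod 223).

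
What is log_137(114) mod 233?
141

Baby-step giant-step with step n = ⌈√233⌉ = 16.
Baby steps 137^j mod 233 (j:value) for j=0..15: 0:1, 1:137, 2:129, 3:198, 4:98, 5:145, 6:60, 7:65, 8:51, 9:230, 10:55, 11:79, 12:105, 13:172, 14:31, 15:53.
Giant-step multiplier: 137^(-16) ≡ 137^(232-16) = 137^216 ≡ 92 (mod 233).
Giant steps γ_i = 114·92^i mod 233: γ_0=114, γ_1=3, γ_2=43, γ_3=228, γ_4=6, γ_5=86, γ_6=223, γ_7=12, γ_8=172 (in table at j=13).
x = i·n + j = 8·16 + 13 = 141.
Check: 137^141 ≡ 114 (mod 233).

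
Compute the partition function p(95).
104651419

p(n) counts ways to write n as a sum of positive integers (order ignored).
Euler's pentagonal recurrence: p(k) = p(k-1) + p(k-2) - p(k-5) - p(k-7) + p(k-12) + p(k-15) - ... (offsets j(3j∓1)/2, signs ++--, p(0)=1, p(<0)=0).
DP table for k = 0..94: p(0)=1, p(1)=1, p(2)=2, p(3)=3, p(4)=5, p(5)=7, p(6)=11, p(7)=15, p(8)=22, p(9)=30, p(10)=42, p(11)=56, p(12)=77, p(13)=101, p(14)=135, p(15)=176, p(16)=231, p(17)=297, p(18)=385, p(19)=490, p(20)=627, p(21)=792, p(22)=1002, p(23)=1255, p(24)=1575, p(25)=1958, p(26)=2436, p(27)=3010, p(28)=3718, p(29)=4565, p(30)=5604, p(31)=6842, p(32)=8349, p(33)=10143, p(34)=12310, p(35)=14883, p(36)=17977, p(37)=21637, p(38)=26015, p(39)=31185, p(40)=37338, p(41)=44583, p(42)=53174, p(43)=63261, p(44)=75175, p(45)=89134, p(46)=105558, p(47)=124754, p(48)=147273, p(49)=173525, p(50)=204226, p(51)=239943, p(52)=281589, p(53)=329931, p(54)=386155, p(55)=451276, p(56)=526823, p(57)=614154, p(58)=715220, p(59)=831820, p(60)=966467, p(61)=1121505, p(62)=1300156, p(63)=1505499, p(64)=1741630, p(65)=2012558, p(66)=2323520, p(67)=2679689, p(68)=3087735, p(69)=3554345, p(70)=4087968, p(71)=4697205, p(72)=5392783, p(73)=6185689, p(74)=7089500, p(75)=8118264, p(76)=9289091, p(77)=10619863, p(78)=12132164, p(79)=13848650, p(80)=15796476, p(81)=18004327, p(82)=20506255, p(83)=23338469, p(84)=26543660, p(85)=30167357, p(86)=34262962, p(87)=38887673, p(88)=44108109, p(89)=49995925, p(90)=56634173, p(91)=64112359, p(92)=72533807, p(93)=82010177, p(94)=92669720.
Final step: p(95) = p(94) + p(93) - p(90) - p(88) + p(83) + p(80) - p(73) - p(69) + p(60) + p(55) - p(44) - p(38) + p(25) + p(18) - p(3)
= 92669720 + 82010177 - 56634173 - 44108109 + 23338469 + 15796476 - 6185689 - 3554345 + 966467 + 451276 - 75175 - 26015 + 1958 + 385 - 3
= 104651419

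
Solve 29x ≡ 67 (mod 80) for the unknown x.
x ≡ 63 (mod 80)

gcd(29, 80) = 1, which divides 67, so solutions exist.
Find 29^(-1) mod 80 by the extended Euclidean algorithm:
80 = 2 × 29 + 22  ⟹  22 = (1)·80 + (-2)·29
29 = 1 × 22 + 7  ⟹  7 = (-1)·80 + (3)·29
22 = 3 × 7 + 1  ⟹  1 = (4)·80 + (-11)·29
So (-11)·29 ≡ 1 (mod 80), i.e. 29^(-1) ≡ -11 ≡ 69 (mod 80).
x ≡ 69 × 67 = 4623 ≡ 63 (mod 80).
Check: 29 × 63 = 1827 ≡ 67 (mod 80).
Unique solution: x ≡ 63 (mod 80)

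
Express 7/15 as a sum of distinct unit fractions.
1/3 + 1/8 + 1/120

Greedy algorithm:
7/15: ceiling(15/7) = 3, use 1/3
2/15: ceiling(15/2) = 8, use 1/8
1/120: ceiling(120/1) = 120, use 1/120
Result: 7/15 = 1/3 + 1/8 + 1/120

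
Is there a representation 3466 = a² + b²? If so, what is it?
21² + 55² (a=21, b=55)

Factorization: 3466 = 2 × 1733
By Fermat: n is sum of two squares iff every prime p ≡ 3 (mod 4) appears to even power.
All primes ≡ 3 (mod 4) appear to even power.
Search a = 0, 1, 2, … for 3466 - a² a perfect square: first hit at a = 21: 3466 - 441 = 3025 = 55².
3466 = 21² + 55² = 441 + 3025 ✓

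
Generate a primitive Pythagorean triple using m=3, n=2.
(5, 12, 13)

Euclid's formula: a = m² - n², b = 2mn, c = m² + n²
m = 3, n = 2
a = 3² - 2² = 9 - 4 = 5
b = 2 × 3 × 2 = 12
c = 3² + 2² = 9 + 4 = 13
Verification: 5² + 12² = 25 + 144 = 169 = 13² ✓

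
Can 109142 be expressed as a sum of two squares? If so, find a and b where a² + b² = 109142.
Not possible

Factorization: 109142 = 2 × 11^3 × 41
By Fermat: n is sum of two squares iff every prime p ≡ 3 (mod 4) appears to even power.
Prime(s) ≡ 3 (mod 4) with odd exponent: [(11, 3)]
Therefore 109142 cannot be expressed as a² + b².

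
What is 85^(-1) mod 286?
249

gcd(85, 286) = 1, so the inverse exists.
Extended Euclidean algorithm on (286, 85):
286 = 3 × 85 + 31  ⟹  31 = (1)·286 + (-3)·85
85 = 2 × 31 + 23  ⟹  23 = (-2)·286 + (7)·85
31 = 1 × 23 + 8  ⟹  8 = (3)·286 + (-10)·85
23 = 2 × 8 + 7  ⟹  7 = (-8)·286 + (27)·85
8 = 1 × 7 + 1  ⟹  1 = (11)·286 + (-37)·85
So (-37)·85 ≡ 1 (mod 286), i.e. 85^(-1) ≡ -37 ≡ 249 (mod 286).
Check: 85 × 249 = 21165 ≡ 1 (mod 286)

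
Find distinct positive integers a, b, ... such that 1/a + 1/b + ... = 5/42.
1/9 + 1/126

Greedy algorithm:
5/42: ceiling(42/5) = 9, use 1/9
1/126: ceiling(126/1) = 126, use 1/126
Result: 5/42 = 1/9 + 1/126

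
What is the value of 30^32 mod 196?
116

Repeated squaring. Binary of 32 = 100000.
30^1 ≡ 30 (mod 196); 30^2 ≡ 116 (mod 196); 30^4 ≡ 128 (mod 196); 30^8 ≡ 116 (mod 196); 30^16 ≡ 128 (mod 196); 30^32 ≡ 116 (mod 196)
30^32 = 30^32 ≡ 116 (mod 196)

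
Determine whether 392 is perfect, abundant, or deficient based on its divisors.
abundant

Proper divisors of 392: sum = 1 + 2 + 4 + 7 + 8 + 14 + 28 + 49 + 56 + 98 + 196 = 463
Since 463 > 392, 392 is abundant.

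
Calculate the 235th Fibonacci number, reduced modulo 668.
473

Matrix identity: Q^n = [[F_(n+1), F_n], [F_n, F_(n-1)]] with Q = [[1,1],[1,0]].
n = 235 = 11101011₂. Square-and-multiply, entries mod 668:
Q^1 = [[1,1],[1,0]]
Q^3 = (Q^1)²·Q = [[3,2],[2,1]]
Q^7 = (Q^3)²·Q = [[21,13],[13,8]]
Q^14 = (Q^7)² = [[610,377],[377,233]]
Q^29 = (Q^14)²·Q = [[380,537],[537,511]]
Q^58 = (Q^29)² = [[573,179],[179,394]]
Q^117 = (Q^58)²·Q = [[399,318],[318,81]]
Q^235 = (Q^117)²·Q = [[141,473],[473,336]]
F_235 mod 668 = Q^235[0][1] = 473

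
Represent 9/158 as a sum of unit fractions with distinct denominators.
1/18 + 1/711

Greedy algorithm:
9/158: ceiling(158/9) = 18, use 1/18
1/711: ceiling(711/1) = 711, use 1/711
Result: 9/158 = 1/18 + 1/711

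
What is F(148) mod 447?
0

Matrix identity: Q^n = [[F_(n+1), F_n], [F_n, F_(n-1)]] with Q = [[1,1],[1,0]].
n = 148 = 10010100₂. Square-and-multiply, entries mod 447:
Q^1 = [[1,1],[1,0]]
Q^2 = (Q^1)² = [[2,1],[1,1]]
Q^4 = (Q^2)² = [[5,3],[3,2]]
Q^9 = (Q^4)²·Q = [[55,34],[34,21]]
Q^18 = (Q^9)² = [[158,349],[349,256]]
Q^37 = (Q^18)²·Q = [[254,149],[149,105]]
Q^74 = (Q^37)² = [[446,298],[298,148]]
Q^148 = (Q^74)² = [[299,0],[0,299]]
F_148 mod 447 = Q^148[0][1] = 0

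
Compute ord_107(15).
106

107 is prime, so ord(15) divides φ(107) = 106.
Divisors of 106: 1, 2, 53, 106.
Repeated squaring: 15^1 ≡ 15, 15^2 ≡ 11, 15^4 ≡ 14, 15^8 ≡ 89, 15^16 ≡ 3, 15^32 ≡ 9, 15^64 ≡ 81 (mod 107).
Test 15^d mod 107 for each divisor d in increasing order:
15^1 ≡ 15
15^2 ≡ 11
15^53 = 15^32·15^16·15^4·15^1 ≡ 106
15^106 = 15^64·15^32·15^8·15^2 ≡ 1  ← first divisor giving 1
The order is 106.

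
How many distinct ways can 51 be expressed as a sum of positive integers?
239943

p(n) counts ways to write n as a sum of positive integers (order ignored).
Euler's pentagonal recurrence: p(k) = p(k-1) + p(k-2) - p(k-5) - p(k-7) + p(k-12) + p(k-15) - ... (offsets j(3j∓1)/2, signs ++--, p(0)=1, p(<0)=0).
DP table for k = 0..50: p(0)=1, p(1)=1, p(2)=2, p(3)=3, p(4)=5, p(5)=7, p(6)=11, p(7)=15, p(8)=22, p(9)=30, p(10)=42, p(11)=56, p(12)=77, p(13)=101, p(14)=135, p(15)=176, p(16)=231, p(17)=297, p(18)=385, p(19)=490, p(20)=627, p(21)=792, p(22)=1002, p(23)=1255, p(24)=1575, p(25)=1958, p(26)=2436, p(27)=3010, p(28)=3718, p(29)=4565, p(30)=5604, p(31)=6842, p(32)=8349, p(33)=10143, p(34)=12310, p(35)=14883, p(36)=17977, p(37)=21637, p(38)=26015, p(39)=31185, p(40)=37338, p(41)=44583, p(42)=53174, p(43)=63261, p(44)=75175, p(45)=89134, p(46)=105558, p(47)=124754, p(48)=147273, p(49)=173525, p(50)=204226.
Final step: p(51) = p(50) + p(49) - p(46) - p(44) + p(39) + p(36) - p(29) - p(25) + p(16) + p(11) - p(0)
= 204226 + 173525 - 105558 - 75175 + 31185 + 17977 - 4565 - 1958 + 231 + 56 - 1
= 239943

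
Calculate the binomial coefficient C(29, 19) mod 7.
0

Using Lucas' theorem:
Write n=29 and k=19 in base 7:
n in base 7: [4, 1]
k in base 7: [2, 5]
C(29,19) mod 7 = ∏ C(n_i, k_i) mod 7
Digit binomials (mod 7): C(4,2) = 6; C(1,5) = 0 (k_i > n_i)
Product: 6 × 0 = 0 ≡ 0 (mod 7)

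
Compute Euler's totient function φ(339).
224

339 = 3 × 113
φ(n) = n × ∏(1 - 1/p) for each prime p dividing n
φ(339) = 339 × (1 - 1/3) × (1 - 1/113) = 224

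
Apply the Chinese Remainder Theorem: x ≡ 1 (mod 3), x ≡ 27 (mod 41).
109

Using Chinese Remainder Theorem:
M = 3 × 41 = 123
M1 = 41, M2 = 3
y1 = 41^(-1) mod 3 = 2
y2 = 3^(-1) mod 41 = 14
x = (1×41×2 + 27×3×14) mod 123 = 109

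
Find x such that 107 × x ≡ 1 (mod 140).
123

gcd(107, 140) = 1, so the inverse exists.
Extended Euclidean algorithm on (140, 107):
140 = 1 × 107 + 33  ⟹  33 = (1)·140 + (-1)·107
107 = 3 × 33 + 8  ⟹  8 = (-3)·140 + (4)·107
33 = 4 × 8 + 1  ⟹  1 = (13)·140 + (-17)·107
So (-17)·107 ≡ 1 (mod 140), i.e. 107^(-1) ≡ -17 ≡ 123 (mod 140).
Check: 107 × 123 = 13161 ≡ 1 (mod 140)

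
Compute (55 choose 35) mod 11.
0

Using Lucas' theorem:
Write n=55 and k=35 in base 11:
n in base 11: [5, 0]
k in base 11: [3, 2]
C(55,35) mod 11 = ∏ C(n_i, k_i) mod 11
Digit binomials (mod 11): C(5,3) = 10; C(0,2) = 0 (k_i > n_i)
Product: 10 × 0 = 0 ≡ 0 (mod 11)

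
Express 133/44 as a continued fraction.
[3; 44]

Euclidean algorithm steps:
133 = 3 × 44 + 1
44 = 44 × 1 + 0
Continued fraction: [3; 44]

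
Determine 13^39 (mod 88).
61

Repeated squaring. Binary of 39 = 100111.
13^1 ≡ 13 (mod 88); 13^2 ≡ 81 (mod 88); 13^4 ≡ 49 (mod 88); 13^8 ≡ 25 (mod 88); 13^16 ≡ 9 (mod 88); 13^32 ≡ 81 (mod 88)
13^39 = 13^1 × 13^2 × 13^4 × 13^32 ≡ 61 (mod 88)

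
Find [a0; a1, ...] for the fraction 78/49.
[1; 1, 1, 2, 4, 2]

Euclidean algorithm steps:
78 = 1 × 49 + 29
49 = 1 × 29 + 20
29 = 1 × 20 + 9
20 = 2 × 9 + 2
9 = 4 × 2 + 1
2 = 2 × 1 + 0
Continued fraction: [1; 1, 1, 2, 4, 2]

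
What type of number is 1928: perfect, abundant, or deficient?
deficient

Proper divisors of 1928: sum = 1 + 2 + 4 + 8 + 241 + 482 + 964 = 1702
Since 1702 < 1928, 1928 is deficient.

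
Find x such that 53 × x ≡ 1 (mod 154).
93

gcd(53, 154) = 1, so the inverse exists.
Extended Euclidean algorithm on (154, 53):
154 = 2 × 53 + 48  ⟹  48 = (1)·154 + (-2)·53
53 = 1 × 48 + 5  ⟹  5 = (-1)·154 + (3)·53
48 = 9 × 5 + 3  ⟹  3 = (10)·154 + (-29)·53
5 = 1 × 3 + 2  ⟹  2 = (-11)·154 + (32)·53
3 = 1 × 2 + 1  ⟹  1 = (21)·154 + (-61)·53
So (-61)·53 ≡ 1 (mod 154), i.e. 53^(-1) ≡ -61 ≡ 93 (mod 154).
Check: 53 × 93 = 4929 ≡ 1 (mod 154)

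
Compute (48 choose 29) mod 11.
0

Using Lucas' theorem:
Write n=48 and k=29 in base 11:
n in base 11: [4, 4]
k in base 11: [2, 7]
C(48,29) mod 11 = ∏ C(n_i, k_i) mod 11
Digit binomials (mod 11): C(4,2) = 6; C(4,7) = 0 (k_i > n_i)
Product: 6 × 0 = 0 ≡ 0 (mod 11)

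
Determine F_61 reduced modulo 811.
575

Matrix identity: Q^n = [[F_(n+1), F_n], [F_n, F_(n-1)]] with Q = [[1,1],[1,0]].
n = 61 = 111101₂. Square-and-multiply, entries mod 811:
Q^1 = [[1,1],[1,0]]
Q^3 = (Q^1)²·Q = [[3,2],[2,1]]
Q^7 = (Q^3)²·Q = [[21,13],[13,8]]
Q^15 = (Q^7)²·Q = [[176,610],[610,377]]
Q^30 = (Q^15)² = [[9,765],[765,55]]
Q^61 = (Q^30)²·Q = [[64,575],[575,300]]
F_61 mod 811 = Q^61[0][1] = 575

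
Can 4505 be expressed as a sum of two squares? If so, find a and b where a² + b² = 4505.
4² + 67² (a=4, b=67)

Factorization: 4505 = 5 × 17 × 53
By Fermat: n is sum of two squares iff every prime p ≡ 3 (mod 4) appears to even power.
All primes ≡ 3 (mod 4) appear to even power.
Search a = 0, 1, 2, … for 4505 - a² a perfect square: first hit at a = 4: 4505 - 16 = 4489 = 67².
4505 = 4² + 67² = 16 + 4489 ✓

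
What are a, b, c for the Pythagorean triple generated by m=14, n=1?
(195, 28, 197)

Euclid's formula: a = m² - n², b = 2mn, c = m² + n²
m = 14, n = 1
a = 14² - 1² = 196 - 1 = 195
b = 2 × 14 × 1 = 28
c = 14² + 1² = 196 + 1 = 197
Verification: 195² + 28² = 38025 + 784 = 38809 = 197² ✓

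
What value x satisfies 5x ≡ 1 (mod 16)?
13

gcd(5, 16) = 1, so the inverse exists.
Extended Euclidean algorithm on (16, 5):
16 = 3 × 5 + 1  ⟹  1 = (1)·16 + (-3)·5
So (-3)·5 ≡ 1 (mod 16), i.e. 5^(-1) ≡ -3 ≡ 13 (mod 16).
Check: 5 × 13 = 65 ≡ 1 (mod 16)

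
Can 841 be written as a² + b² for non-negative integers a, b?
0² + 29² (a=0, b=29)

Factorization: 841 = 29^2
By Fermat: n is sum of two squares iff every prime p ≡ 3 (mod 4) appears to even power.
All primes ≡ 3 (mod 4) appear to even power.
Search a = 0, 1, 2, … for 841 - a² a perfect square: first hit at a = 0: 841 - 0 = 841 = 29².
841 = 0² + 29² = 0 + 841 ✓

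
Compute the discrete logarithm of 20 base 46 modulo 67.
37

Baby-step giant-step with step n = ⌈√67⌉ = 9.
Baby steps 46^j mod 67 (j:value) for j=0..8: 0:1, 1:46, 2:39, 3:52, 4:47, 5:18, 6:24, 7:32, 8:65.
Giant-step multiplier: 46^(-9) ≡ 46^(66-9) = 46^57 ≡ 8 (mod 67).
Giant steps γ_i = 20·8^i mod 67: γ_0=20, γ_1=26, γ_2=7, γ_3=56, γ_4=46 (in table at j=1).
x = i·n + j = 4·9 + 1 = 37.
Check: 46^37 ≡ 20 (mod 67).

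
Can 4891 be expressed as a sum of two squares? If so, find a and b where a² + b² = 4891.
Not possible

Factorization: 4891 = 67 × 73
By Fermat: n is sum of two squares iff every prime p ≡ 3 (mod 4) appears to even power.
Prime(s) ≡ 3 (mod 4) with odd exponent: [(67, 1)]
Therefore 4891 cannot be expressed as a² + b².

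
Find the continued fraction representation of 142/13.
[10; 1, 12]

Euclidean algorithm steps:
142 = 10 × 13 + 12
13 = 1 × 12 + 1
12 = 12 × 1 + 0
Continued fraction: [10; 1, 12]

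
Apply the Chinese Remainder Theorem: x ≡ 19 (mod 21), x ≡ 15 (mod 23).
61

Using Chinese Remainder Theorem:
M = 21 × 23 = 483
M1 = 23, M2 = 21
y1 = 23^(-1) mod 21 = 11
y2 = 21^(-1) mod 23 = 11
x = (19×23×11 + 15×21×11) mod 483 = 61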